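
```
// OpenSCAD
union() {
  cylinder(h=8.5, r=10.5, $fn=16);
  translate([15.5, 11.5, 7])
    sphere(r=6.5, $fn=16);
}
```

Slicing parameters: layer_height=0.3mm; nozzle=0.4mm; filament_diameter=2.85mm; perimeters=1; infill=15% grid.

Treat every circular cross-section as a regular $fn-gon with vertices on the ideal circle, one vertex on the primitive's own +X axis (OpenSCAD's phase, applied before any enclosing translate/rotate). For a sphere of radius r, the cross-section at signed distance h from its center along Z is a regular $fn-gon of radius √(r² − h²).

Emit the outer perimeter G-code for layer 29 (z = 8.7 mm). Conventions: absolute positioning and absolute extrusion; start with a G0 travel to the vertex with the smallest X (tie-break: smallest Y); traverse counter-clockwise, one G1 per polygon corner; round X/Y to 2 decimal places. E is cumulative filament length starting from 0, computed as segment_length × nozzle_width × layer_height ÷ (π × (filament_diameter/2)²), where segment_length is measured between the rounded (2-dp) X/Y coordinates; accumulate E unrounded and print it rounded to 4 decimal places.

At z = 8.7 mm: the cylinder does not reach this height (z outside [0, 8.5]); the sphere at (15.5, 11.5): section is a regular 16-gon, circumradius = √(r²−h²) = √(6.5²−1.7²) = 6.274; Combining (union): only the r=6.5 sphere at (15.5, 11.5) is present, so the union is just that shape — 1 connected region. The outline is a single polygon with 16 vertices. Extrusion per mm of travel: 0.4 × 0.3 / (π × 1.425²) = 0.018811. Accumulating E over each segment gives final E = 0.7370.

G0 X9.23 Y11.50 Z8.70
G1 X9.70 Y9.10 E0.0460
G1 X11.06 Y7.06 E0.0921
G1 X13.10 Y5.70 E0.1382
G1 X15.50 Y5.23 E0.1842
G1 X17.90 Y5.70 E0.2302
G1 X19.94 Y7.06 E0.2764
G1 X21.30 Y9.10 E0.3225
G1 X21.77 Y11.50 E0.3685
G1 X21.30 Y13.90 E0.4145
G1 X19.94 Y15.94 E0.4606
G1 X17.90 Y17.30 E0.5067
G1 X15.50 Y17.77 E0.5527
G1 X13.10 Y17.30 E0.5987
G1 X11.06 Y15.94 E0.6449
G1 X9.70 Y13.90 E0.6910
G1 X9.23 Y11.50 E0.7370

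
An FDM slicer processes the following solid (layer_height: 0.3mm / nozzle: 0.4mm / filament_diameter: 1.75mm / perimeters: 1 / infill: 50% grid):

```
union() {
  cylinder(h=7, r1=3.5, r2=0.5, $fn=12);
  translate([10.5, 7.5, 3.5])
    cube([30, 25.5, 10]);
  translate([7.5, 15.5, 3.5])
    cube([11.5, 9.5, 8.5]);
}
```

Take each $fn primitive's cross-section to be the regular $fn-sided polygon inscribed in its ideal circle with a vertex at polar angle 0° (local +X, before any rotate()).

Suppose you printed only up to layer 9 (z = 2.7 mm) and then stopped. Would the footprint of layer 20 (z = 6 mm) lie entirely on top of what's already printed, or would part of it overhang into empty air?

Compare the two slices. At z = 2.7: the cone (r1=3.5→r2=0.5) has section circumradius 2.343 here — a regular 12-gon (area = (12/2)·2.343²·sin(360°/12) = 16.47 mm²); the cube at (10.5, 7.5) is absent (z outside [3.5, 13.5]); the cube at (7.5, 15.5) is absent (z outside [3.5, 12]); Merging all regions: only the cone is present, so the union is just that shape — area = 16.47 mm². At z = 6: the cone (r1=3.5→r2=0.5) has section circumradius 0.929 here — a regular 12-gon (area = (12/2)·0.929²·sin(360°/12) = 2.59 mm²); the cube at (10.5, 7.5) is present — its section is the full 30×25.5 rectangle (area 765.00 mm²); the cube at (7.5, 15.5) is present — its section is the full 11.5×9.5 rectangle (area 109.25 mm²); Combining (union): the regions partially overlap — summed areas 876.84 mm² minus the doubly-counted overlap 80.75 mm² gives 796.09 mm² — area = 796.09 mm². Checking containment: at z = 6 the cross-section extends beyond the z = 2.7 cross-section by about 793.50 mm².

part overhangs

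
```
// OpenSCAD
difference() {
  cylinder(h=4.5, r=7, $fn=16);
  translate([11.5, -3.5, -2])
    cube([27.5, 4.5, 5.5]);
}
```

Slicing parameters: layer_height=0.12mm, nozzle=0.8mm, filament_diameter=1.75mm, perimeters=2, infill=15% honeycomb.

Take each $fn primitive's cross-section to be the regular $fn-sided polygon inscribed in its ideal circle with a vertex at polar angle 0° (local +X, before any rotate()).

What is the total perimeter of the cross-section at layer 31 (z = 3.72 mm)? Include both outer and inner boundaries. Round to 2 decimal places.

43.70 mm

At z = 3.72 mm: the r=7 cylinder gives a regular 16-gon of circumradius 7 (constant along its height) (perimeter = 2·16·7.000·sin(180°/16) = 43.70 mm); the cube at (11.5, -3.5) is absent (z outside [-2, 3.5]); After the difference (first − rest): none of the subtracted shapes is present at this height, so the r=7 cylinder is unchanged — boundary = 43.70 mm. Overall, the cross-section is a single solid region. Total boundary length (outer) = 43.70 mm.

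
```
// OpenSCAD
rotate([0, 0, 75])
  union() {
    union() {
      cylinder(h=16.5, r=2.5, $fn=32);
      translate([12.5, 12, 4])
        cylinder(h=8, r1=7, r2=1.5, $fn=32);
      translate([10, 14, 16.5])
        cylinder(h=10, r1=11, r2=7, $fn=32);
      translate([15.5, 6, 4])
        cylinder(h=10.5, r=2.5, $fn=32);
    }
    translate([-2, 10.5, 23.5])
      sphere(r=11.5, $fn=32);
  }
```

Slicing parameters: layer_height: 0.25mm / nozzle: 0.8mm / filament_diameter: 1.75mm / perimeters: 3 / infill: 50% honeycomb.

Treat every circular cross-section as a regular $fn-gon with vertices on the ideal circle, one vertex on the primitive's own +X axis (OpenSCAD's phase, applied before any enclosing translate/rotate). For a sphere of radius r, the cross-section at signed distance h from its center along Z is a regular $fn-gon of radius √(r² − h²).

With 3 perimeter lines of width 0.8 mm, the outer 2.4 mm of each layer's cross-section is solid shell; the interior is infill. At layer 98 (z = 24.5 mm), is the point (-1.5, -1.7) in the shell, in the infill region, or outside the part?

At z = 24.5 mm: the cylinder is not intersected at this z (z outside [0, 16.5]); the cone at (12.5, 12) is absent (z outside [4, 12]); the cone at (10, 14): at t=0.800 of its height the radius interpolates to r₁+(r₂−r₁)t = 7.800, giving a regular 32-gon of that circumradius; the cylinder at (15.5, 6) does not reach this height (z outside [4, 14.5]); Combining (union): only the cone at (10, 14) is present, so the union is just that shape — 1 connected region; the r=11.5 sphere at (-2, 10.5) contributes a regular 32-gon of circumradius √(11.5²−1²) = 11.456; Combining (union): the regions partially overlap (shared area 65.62 mm²), so overlapping operands fuse into one piece — 1 connected region; (rotated 75° about Z; rotation is an isometry so areas/perimeters/island counts are preserved). Overall, the cross-section is a single solid region. Undo the 75° rotation: the query point maps to (-2.030, 1.009) in the un-rotated model frame. The nearest boundary edge runs (-2.00, -0.96)→(-4.24, -0.74); distance from the point to it = 1.95 mm. The point is inside the cross-section, 1.95 mm from the nearest boundary — within the 2.4 mm shell band (3 × 0.8).

shell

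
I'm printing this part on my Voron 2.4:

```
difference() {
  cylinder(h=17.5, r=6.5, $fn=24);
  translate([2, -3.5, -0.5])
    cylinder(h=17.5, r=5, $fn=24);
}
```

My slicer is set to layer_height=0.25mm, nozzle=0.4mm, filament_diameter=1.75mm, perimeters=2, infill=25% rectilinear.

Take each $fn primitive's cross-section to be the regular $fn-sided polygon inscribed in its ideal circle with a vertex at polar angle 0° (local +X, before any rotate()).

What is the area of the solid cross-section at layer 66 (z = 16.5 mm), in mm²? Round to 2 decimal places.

At z = 16.5 mm: the r=6.5 cylinder contributes a regular 24-gon of circumradius 6.5 (area = (24/2)·6.500²·sin(360°/24) = 131.22 mm²); the r=5 cylinder at (2, -3.5) contributes a regular 24-gon of circumradius 5 (area = (24/2)·5.000²·sin(360°/24) = 77.65 mm²); After the difference (first − rest): starting from the r=6.5 cylinder (131.22 mm²), the r=5 cylinder at (2, -3.5) partially overlaps it — only the 55.94 mm² overlap (of its 77.65 mm²) is removed, clipping the outline — area = 75.28 mm². Overall, the cross-section is a single solid region. Net area = 75.28 mm².

75.28 mm²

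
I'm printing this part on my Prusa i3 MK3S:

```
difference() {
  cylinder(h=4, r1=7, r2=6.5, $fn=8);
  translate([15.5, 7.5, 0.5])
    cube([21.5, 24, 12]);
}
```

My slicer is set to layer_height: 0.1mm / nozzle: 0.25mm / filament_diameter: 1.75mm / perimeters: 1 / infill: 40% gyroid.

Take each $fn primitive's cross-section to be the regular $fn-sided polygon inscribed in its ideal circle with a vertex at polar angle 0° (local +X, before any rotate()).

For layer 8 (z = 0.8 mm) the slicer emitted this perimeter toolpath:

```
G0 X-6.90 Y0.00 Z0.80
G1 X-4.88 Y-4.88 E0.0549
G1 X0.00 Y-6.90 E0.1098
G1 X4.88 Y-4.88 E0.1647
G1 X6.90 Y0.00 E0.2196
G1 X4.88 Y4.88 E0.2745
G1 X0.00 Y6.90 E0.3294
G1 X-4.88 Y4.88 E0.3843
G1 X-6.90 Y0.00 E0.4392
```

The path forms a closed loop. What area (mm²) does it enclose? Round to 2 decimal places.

Apply the shoelace formula to the sequence of (X, Y) vertices; enclosed area = 134.69 mm².

134.69 mm²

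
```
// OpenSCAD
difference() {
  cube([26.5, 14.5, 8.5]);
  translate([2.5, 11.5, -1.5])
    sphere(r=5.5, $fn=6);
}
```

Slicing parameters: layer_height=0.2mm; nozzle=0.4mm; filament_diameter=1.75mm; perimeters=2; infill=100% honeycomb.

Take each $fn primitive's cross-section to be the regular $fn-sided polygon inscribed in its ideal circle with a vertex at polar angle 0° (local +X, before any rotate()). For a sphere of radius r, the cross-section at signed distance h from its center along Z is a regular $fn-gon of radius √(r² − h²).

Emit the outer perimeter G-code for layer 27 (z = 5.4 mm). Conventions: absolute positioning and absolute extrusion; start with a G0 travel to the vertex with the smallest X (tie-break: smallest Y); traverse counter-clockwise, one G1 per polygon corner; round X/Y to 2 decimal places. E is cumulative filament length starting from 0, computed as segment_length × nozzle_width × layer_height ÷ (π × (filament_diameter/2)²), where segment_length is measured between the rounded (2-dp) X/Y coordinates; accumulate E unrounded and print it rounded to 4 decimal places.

At z = 5.4 mm: the cube is present — its section is the full 26.5×14.5 rectangle; the sphere at (2.5, 11.5) is absent (|z−center|=6.900 > r=5.5); Taking the first minus the rest: none of the subtracted shapes is present at this height, so the 26.5×14.5 cube is unchanged — 1 connected region. The outline is a single polygon with 4 vertices. Extrusion per mm of travel: 0.4 × 0.2 / (π × 0.875²) = 0.033260. Accumulating E over each segment gives final E = 2.7273.

G0 X0.00 Y0.00 Z5.40
G1 X26.50 Y0.00 E0.8814
G1 X26.50 Y14.50 E1.3637
G1 X0.00 Y14.50 E2.2451
G1 X0.00 Y0.00 E2.7273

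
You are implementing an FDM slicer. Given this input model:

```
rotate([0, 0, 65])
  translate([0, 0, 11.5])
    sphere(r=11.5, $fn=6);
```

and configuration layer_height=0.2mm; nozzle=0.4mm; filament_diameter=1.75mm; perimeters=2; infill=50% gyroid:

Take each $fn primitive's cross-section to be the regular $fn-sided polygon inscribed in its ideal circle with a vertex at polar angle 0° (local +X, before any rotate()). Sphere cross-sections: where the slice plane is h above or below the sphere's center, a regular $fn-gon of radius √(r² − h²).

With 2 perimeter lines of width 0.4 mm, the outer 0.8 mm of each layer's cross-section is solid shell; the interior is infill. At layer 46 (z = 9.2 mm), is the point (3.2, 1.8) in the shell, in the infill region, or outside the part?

At z = 9.2 mm: the r=11.5 sphere contributes a regular 6-gon of circumradius √(11.5²−2.3²) = 11.268; (rotated 65° about Z; rotation is an isometry so areas/perimeters/island counts are preserved). Overall, the cross-section is a single solid region. Undo the 65° rotation: the query point maps to (2.984, -2.139) in the un-rotated model frame. The nearest boundary edge runs (5.63, -9.76)→(11.27, 0.00); distance from the point to it = 6.10 mm. The point is inside the cross-section and 6.10 mm from the nearest boundary — more than the 0.8 mm shell width (2 × 0.4), so it's in the infill interior.

infill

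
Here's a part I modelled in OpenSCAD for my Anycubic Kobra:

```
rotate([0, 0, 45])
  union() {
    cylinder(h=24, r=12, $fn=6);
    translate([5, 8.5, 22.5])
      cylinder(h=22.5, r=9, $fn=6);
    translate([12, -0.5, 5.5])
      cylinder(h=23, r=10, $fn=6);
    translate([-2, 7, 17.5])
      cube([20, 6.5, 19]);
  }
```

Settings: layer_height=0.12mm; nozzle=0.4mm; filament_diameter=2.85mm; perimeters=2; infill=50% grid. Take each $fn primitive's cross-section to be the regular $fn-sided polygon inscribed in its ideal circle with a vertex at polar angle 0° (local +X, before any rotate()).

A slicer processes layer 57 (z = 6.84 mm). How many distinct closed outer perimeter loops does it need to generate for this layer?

1

At z = 6.84 mm: the cylinder: section is a regular 6-gon, circumradius r=12; the cylinder at (5, 8.5) is absent (z outside [22.5, 45]); the r=10 cylinder at (12, -0.5) gives a regular 6-gon of circumradius 10 (constant along its height); the cube at (-2, 7) does not reach this height (z outside [17.5, 36.5]); Combining (union): the regions partially overlap (shared area 86.49 mm²), so overlapping operands fuse into one piece — 1 connected region; (whole slice rotated 45° about Z — lengths, areas and connectivity unchanged). The result has 1 disconnected region.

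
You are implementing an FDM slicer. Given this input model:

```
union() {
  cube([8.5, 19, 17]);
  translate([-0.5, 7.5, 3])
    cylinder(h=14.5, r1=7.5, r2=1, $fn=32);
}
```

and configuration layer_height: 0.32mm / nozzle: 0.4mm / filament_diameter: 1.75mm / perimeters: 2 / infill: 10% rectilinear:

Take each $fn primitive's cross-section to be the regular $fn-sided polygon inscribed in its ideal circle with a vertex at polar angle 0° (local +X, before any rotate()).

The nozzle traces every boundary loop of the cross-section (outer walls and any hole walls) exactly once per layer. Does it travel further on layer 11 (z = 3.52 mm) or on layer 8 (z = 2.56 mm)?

layer 11 (z = 3.52 mm)

Layer 11 (z = 3.52): the cube (footprint 8.5×19) is included at this height (perimeter 55.00 mm); the cone at (-0.5, 7.5): at t=0.036 of its height the radius interpolates to r₁+(r₂−r₁)t = 7.267, giving a regular 32-gon of that circumradius (perimeter = 2·32·7.267·sin(180°/32) = 45.59 mm); Merging all regions: the regions partially overlap (shared area 75.18 mm²), so the edge portions inside another operand are dropped and the merged outline is re-measured after clipping — boundary = 64.36 mm. So its perimeter = 64.36 mm. Layer 8 (z = 2.56): the cube (footprint 8.5×19) is included at this height (perimeter 55.00 mm); the cone at (-0.5, 7.5) is not intersected at this z (z outside [3, 17.5]); Merging all regions: only the 8.5×19 cube is present, so the union is just that shape — boundary = 55.00 mm. So its perimeter = 55.00 mm. Layer 11 is larger (64.36 vs 55.00 mm).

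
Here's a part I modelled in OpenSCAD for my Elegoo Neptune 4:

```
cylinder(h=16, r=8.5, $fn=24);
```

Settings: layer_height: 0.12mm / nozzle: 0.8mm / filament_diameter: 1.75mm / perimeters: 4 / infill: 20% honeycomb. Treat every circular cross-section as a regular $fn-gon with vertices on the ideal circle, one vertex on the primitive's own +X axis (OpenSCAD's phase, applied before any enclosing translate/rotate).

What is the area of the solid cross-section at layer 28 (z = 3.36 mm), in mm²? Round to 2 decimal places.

224.40 mm²

At z = 3.36 mm: the r=8.5 cylinder gives a regular 24-gon of circumradius 8.5 (constant along its height) (area = (24/2)·8.500²·sin(360°/24) = 224.40 mm²). Overall, the cross-section is a single solid region. Net area = 224.40 mm².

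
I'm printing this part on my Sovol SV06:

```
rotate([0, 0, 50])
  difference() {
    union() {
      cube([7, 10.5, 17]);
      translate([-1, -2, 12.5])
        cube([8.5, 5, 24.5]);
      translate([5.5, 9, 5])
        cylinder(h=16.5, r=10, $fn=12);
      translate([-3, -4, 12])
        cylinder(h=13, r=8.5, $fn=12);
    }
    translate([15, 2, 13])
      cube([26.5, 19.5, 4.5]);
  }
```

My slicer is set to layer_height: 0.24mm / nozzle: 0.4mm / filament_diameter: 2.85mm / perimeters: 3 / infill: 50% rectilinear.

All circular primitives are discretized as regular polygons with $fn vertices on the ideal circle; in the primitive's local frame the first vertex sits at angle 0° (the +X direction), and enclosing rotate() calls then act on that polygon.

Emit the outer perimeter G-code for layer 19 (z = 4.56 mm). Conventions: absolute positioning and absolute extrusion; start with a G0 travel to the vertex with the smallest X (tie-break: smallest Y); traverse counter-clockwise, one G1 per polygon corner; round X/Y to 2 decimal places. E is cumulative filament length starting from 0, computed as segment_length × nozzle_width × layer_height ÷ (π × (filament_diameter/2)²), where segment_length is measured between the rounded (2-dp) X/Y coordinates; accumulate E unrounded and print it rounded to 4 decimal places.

At z = 4.56 mm: the 7×10.5 cube contributes its full rectangle; the cube at (-1, -2) is absent (z outside [12.5, 37]); the cylinder at (5.5, 9) is not intersected at this z (z outside [5, 21.5]); the cylinder at (-3, -4) is not intersected at this z (z outside [12, 25]); Merging all regions: only the 7×10.5 cube is present, so the union is just that shape — 1 connected region; the cube at (15, 2) is not intersected at this z (z outside [13, 17.5]); After the difference (first − rest): none of the subtracted shapes is present at this height, so the result so far is unchanged — 1 connected region; (whole slice rotated 50° about Z — lengths, areas and connectivity unchanged). The outline is a single polygon with 4 vertices. Extrusion per mm of travel: 0.4 × 0.24 / (π × 1.425²) = 0.015048. Accumulating E over each segment gives final E = 0.5266.

G0 X-8.04 Y6.75 Z4.56
G1 X0.00 Y0.00 E0.1580
G1 X4.50 Y5.36 E0.2633
G1 X-3.54 Y12.11 E0.4213
G1 X-8.04 Y6.75 E0.5266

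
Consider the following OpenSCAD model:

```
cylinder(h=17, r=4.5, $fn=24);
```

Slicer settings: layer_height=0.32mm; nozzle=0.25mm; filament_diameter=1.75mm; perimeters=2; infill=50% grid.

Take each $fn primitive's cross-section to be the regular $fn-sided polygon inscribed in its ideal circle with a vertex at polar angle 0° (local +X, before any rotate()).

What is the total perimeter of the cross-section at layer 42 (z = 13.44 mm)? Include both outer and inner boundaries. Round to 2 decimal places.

At z = 13.44 mm: the r=4.5 cylinder gives a regular 24-gon of circumradius 4.5 (constant along its height) (perimeter = 2·24·4.500·sin(180°/24) = 28.19 mm). Overall, the cross-section is a single solid region. Total boundary length (outer) = 28.19 mm.

28.19 mm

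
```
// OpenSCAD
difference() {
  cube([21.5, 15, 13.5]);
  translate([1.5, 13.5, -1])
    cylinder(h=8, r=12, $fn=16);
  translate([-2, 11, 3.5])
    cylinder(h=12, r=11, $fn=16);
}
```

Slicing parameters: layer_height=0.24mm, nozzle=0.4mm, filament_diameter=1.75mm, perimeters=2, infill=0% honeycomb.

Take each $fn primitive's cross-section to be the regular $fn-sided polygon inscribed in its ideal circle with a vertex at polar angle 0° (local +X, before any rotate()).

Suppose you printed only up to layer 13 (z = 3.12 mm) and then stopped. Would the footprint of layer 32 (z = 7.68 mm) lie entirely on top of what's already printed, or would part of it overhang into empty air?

part overhangs

Compare the two slices. At z = 3.12: the cube is present — its section is the full 21.5×15 rectangle (area 322.50 mm²); the cylinder at (1.5, 13.5): section is a regular 16-gon, circumradius r=12 (area = (16/2)·12.000²·sin(360°/16) = 440.85 mm²); the cylinder at (-2, 11) is absent (z outside [3.5, 15.5]); Subtracting the remaining from the first: starting from the 21.5×15 cube (322.50 mm²), the r=12 cylinder at (1.5, 13.5) partially overlaps it — only the 148.02 mm² overlap (of its 440.85 mm²) is removed, clipping the outline — area = 174.48 mm². At z = 7.68: the cube (footprint 21.5×15) is included at this height (area 322.50 mm²); the cylinder at (1.5, 13.5) is not intersected at this z (z outside [-1, 7]); the r=11 cylinder at (-2, 11) contributes a regular 16-gon of circumradius 11 (area = (16/2)·11.000²·sin(360°/16) = 370.44 mm²); Subtracting the remaining from the first: starting from the 21.5×15 cube (322.50 mm²), the r=11 cylinder at (-2, 11) partially overlaps it — only the 105.42 mm² overlap (of its 370.44 mm²) is removed, clipping the outline — area = 217.08 mm². Checking containment: at z = 7.68 the cross-section extends beyond the z = 3.12 cross-section by about 45.51 mm².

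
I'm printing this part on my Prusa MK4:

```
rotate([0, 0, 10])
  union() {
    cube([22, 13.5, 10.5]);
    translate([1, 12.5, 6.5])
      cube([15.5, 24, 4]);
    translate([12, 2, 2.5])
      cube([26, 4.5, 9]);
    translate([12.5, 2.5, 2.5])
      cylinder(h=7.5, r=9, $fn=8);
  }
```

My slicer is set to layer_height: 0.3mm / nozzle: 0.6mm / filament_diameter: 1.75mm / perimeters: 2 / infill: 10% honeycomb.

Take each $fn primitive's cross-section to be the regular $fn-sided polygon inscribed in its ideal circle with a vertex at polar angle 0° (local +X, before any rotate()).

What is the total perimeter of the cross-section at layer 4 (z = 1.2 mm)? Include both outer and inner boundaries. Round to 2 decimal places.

At z = 1.2 mm: the cube (footprint 22×13.5) is included at this height (perimeter 71.00 mm); the cube at (1, 12.5) is absent (z outside [6.5, 10.5]); the cube at (12, 2) does not reach this height (z outside [2.5, 11.5]); the cylinder at (12.5, 2.5) is absent (z outside [2.5, 10]); Combining (union): only the 22×13.5 cube is present, so the union is just that shape — boundary = 71.00 mm; (rotated 10° about Z; rotation is an isometry so areas/perimeters/island counts are preserved). Overall, the cross-section is a single solid region. Total boundary length (outer) = 71.00 mm.

71.00 mm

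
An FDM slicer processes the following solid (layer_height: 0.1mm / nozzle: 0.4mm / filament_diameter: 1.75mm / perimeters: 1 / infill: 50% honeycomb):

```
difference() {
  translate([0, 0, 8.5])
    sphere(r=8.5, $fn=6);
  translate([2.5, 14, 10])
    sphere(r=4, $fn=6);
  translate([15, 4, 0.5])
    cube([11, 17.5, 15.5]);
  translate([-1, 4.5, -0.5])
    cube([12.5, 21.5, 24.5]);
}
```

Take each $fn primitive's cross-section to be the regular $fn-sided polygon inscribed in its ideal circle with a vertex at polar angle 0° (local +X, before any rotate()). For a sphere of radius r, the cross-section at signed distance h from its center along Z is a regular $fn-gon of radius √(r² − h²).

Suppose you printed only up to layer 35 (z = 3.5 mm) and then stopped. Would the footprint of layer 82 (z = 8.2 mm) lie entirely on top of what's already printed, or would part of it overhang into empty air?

part overhangs

Compare the two slices. At z = 3.5: the r=8.5 sphere contributes a regular 6-gon of circumradius √(8.5²−5²) = 6.874 (area = (6/2)·6.874²·sin(360°/6) = 122.76 mm²); the sphere at (2.5, 14) is not intersected at this z (|z−center|=6.500 > r=4); the cube at (15, 4) (footprint 11×17.5) is included at this height (area 192.50 mm²); the 12.5×21.5 cube at (-1, 4.5) contributes its full rectangle (area 268.75 mm²); Subtracting the remaining from the first: starting from the r=8.5 sphere (122.76 mm²), the 11×17.5 cube at (15, 4) misses the remaining region (no effect); the 12.5×21.5 cube at (-1, 4.5) partially overlaps it — only the 7.06 mm² overlap (of its 268.75 mm²) is removed, clipping the outline — area = 115.70 mm². At z = 8.2: the r=8.5 sphere slices to a regular 6-gon of circumradius 8.495 (√(r²−h²) with h=0.3 from center) (area = (6/2)·8.495²·sin(360°/6) = 187.48 mm²); the r=4 sphere at (2.5, 14) contributes a regular 6-gon of circumradius √(4²−1.8²) = 3.572 (area = (6/2)·3.572²·sin(360°/6) = 33.15 mm²); the cube at (15, 4) is present — its section is the full 11×17.5 rectangle (area 192.50 mm²); the cube at (-1, 4.5) is present — its section is the full 12.5×21.5 rectangle (area 268.75 mm²); Taking the first minus the rest: starting from the r=8.5 sphere (187.48 mm²), the r=4 sphere at (2.5, 14) misses the remaining region (no effect); the 11×17.5 cube at (15, 4) misses the remaining region (no effect); the 12.5×21.5 cube at (-1, 4.5) partially overlaps it — only the 17.35 mm² overlap (of its 268.75 mm²) is removed, clipping the outline — area = 170.13 mm². Checking containment: at z = 8.2 the cross-section extends beyond the z = 3.5 cross-section by about 54.43 mm².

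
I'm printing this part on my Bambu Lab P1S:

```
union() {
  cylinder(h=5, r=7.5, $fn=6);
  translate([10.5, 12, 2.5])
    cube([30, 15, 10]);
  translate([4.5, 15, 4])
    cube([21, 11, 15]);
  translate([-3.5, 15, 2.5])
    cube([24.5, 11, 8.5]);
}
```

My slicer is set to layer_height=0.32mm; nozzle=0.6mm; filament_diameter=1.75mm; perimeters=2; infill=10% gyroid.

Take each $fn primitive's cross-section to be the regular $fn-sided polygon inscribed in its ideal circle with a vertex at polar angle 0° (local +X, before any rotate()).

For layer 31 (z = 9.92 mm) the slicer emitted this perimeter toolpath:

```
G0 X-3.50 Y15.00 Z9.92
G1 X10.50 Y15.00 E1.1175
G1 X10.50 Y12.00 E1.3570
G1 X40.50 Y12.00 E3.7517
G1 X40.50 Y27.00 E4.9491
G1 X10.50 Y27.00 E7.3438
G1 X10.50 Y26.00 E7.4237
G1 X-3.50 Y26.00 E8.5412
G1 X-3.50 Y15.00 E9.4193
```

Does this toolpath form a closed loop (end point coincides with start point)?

yes

Start point (G0): (-3.50, 15.00). End point (last G1): the path returns to the start — closed.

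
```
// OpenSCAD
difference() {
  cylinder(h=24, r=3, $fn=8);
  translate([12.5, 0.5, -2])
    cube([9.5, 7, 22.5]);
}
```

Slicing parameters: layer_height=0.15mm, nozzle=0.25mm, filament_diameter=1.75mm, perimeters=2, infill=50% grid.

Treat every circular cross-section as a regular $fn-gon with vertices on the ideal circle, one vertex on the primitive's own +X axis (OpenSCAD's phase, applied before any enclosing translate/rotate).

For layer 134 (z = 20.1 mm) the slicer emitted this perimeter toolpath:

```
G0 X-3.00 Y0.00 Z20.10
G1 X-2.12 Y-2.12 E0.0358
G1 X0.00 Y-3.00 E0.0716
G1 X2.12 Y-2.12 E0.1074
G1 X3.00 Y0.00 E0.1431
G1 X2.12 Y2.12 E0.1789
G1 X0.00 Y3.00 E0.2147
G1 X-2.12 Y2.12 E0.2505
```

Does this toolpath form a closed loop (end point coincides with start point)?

no

Start point (G0): (-3.00, 0.00). End point (last G1): the path does not return to the start — open.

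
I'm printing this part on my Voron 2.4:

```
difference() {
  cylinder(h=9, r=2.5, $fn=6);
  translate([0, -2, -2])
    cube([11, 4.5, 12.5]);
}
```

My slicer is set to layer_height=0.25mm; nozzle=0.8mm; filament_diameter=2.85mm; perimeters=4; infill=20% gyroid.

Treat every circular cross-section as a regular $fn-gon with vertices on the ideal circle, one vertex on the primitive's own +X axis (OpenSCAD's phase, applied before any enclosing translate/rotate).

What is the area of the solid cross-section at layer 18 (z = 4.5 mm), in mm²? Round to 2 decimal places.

8.33 mm²

At z = 4.5 mm: the cylinder: section is a regular 6-gon, circumradius r=2.5 (area = (6/2)·2.500²·sin(360°/6) = 16.24 mm²); the 11×4.5 cube at (0, -2) contributes its full rectangle (area 49.50 mm²); After the difference (first − rest): starting from the r=2.5 cylinder (16.24 mm²), the 11×4.5 cube at (0, -2) partially overlaps it — only the 7.90 mm² overlap (of its 49.50 mm²) is removed, clipping the outline — area = 8.33 mm². Overall, the cross-section is a single solid region. Net area = 8.33 mm².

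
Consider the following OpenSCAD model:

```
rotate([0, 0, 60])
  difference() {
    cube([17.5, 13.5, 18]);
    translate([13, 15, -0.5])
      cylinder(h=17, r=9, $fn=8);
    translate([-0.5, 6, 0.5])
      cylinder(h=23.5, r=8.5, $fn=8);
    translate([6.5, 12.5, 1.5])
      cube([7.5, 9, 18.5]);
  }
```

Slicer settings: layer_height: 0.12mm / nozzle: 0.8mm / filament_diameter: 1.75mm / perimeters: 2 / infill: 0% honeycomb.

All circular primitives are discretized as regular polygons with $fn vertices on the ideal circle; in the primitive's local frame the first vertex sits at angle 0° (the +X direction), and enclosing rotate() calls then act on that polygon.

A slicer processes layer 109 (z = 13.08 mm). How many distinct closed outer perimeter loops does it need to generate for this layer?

At z = 13.08 mm: the 17.5×13.5 cube contributes its full rectangle; the cylinder at (13, 15): section is a regular 8-gon, circumradius r=9; the cylinder at (-0.5, 6): section is a regular 8-gon, circumradius r=8.5; the cube at (6.5, 12.5) (footprint 7.5×9) is included at this height; Taking the first minus the rest: starting from the 17.5×13.5 cube, the r=9 cylinder at (13, 15) partially overlaps it — only the 73.80 mm² overlap (of its 229.10 mm²) is removed, clipping the outline; the r=8.5 cylinder at (-0.5, 6) partially overlaps it — only the 85.72 mm² overlap (of its 204.35 mm²) is removed, clipping the outline; the 7.5×9 cube at (6.5, 12.5) misses the remaining region (no effect) — 2 connected regions; (rotated 60° about Z; rotation is an isometry so areas/perimeters/island counts are preserved). The result has 2 disconnected regions.

2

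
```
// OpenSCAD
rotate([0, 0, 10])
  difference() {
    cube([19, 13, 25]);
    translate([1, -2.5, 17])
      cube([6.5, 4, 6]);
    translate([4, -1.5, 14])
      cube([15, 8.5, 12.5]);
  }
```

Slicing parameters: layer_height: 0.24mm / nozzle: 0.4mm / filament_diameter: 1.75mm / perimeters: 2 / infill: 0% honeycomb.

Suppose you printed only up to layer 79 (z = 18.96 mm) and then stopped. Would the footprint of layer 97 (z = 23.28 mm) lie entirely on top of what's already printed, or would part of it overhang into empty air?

part overhangs

Compare the two slices. At z = 18.96: the cube is present — its section is the full 19×13 rectangle (area 247.00 mm²); the cube at (1, -2.5) (footprint 6.5×4) is included at this height (area 26.00 mm²); the cube at (4, -1.5) is present — its section is the full 15×8.5 rectangle (area 127.50 mm²); After the difference (first − rest): starting from the 19×13 cube (247.00 mm²), the 6.5×4 cube at (1, -2.5) partially overlaps it — only the 9.75 mm² overlap (of its 26.00 mm²) is removed, clipping the outline; the 15×8.5 cube at (4, -1.5) partially overlaps it — only the 99.75 mm² overlap (of its 127.50 mm²) is removed, clipping the outline — area = 137.50 mm²; (whole slice rotated 10° about Z — lengths, areas and connectivity unchanged). At z = 23.28: the 19×13 cube contributes its full rectangle (area 247.00 mm²); the cube at (1, -2.5) does not reach this height (z outside [17, 23]); the cube at (4, -1.5) is present — its section is the full 15×8.5 rectangle (area 127.50 mm²); Taking the first minus the rest: starting from the 19×13 cube (247.00 mm²), the 15×8.5 cube at (4, -1.5) partially overlaps it — only the 105.00 mm² overlap (of its 127.50 mm²) is removed, clipping the outline — area = 142.00 mm²; (rotated 10° about Z; rotation is an isometry so areas/perimeters/island counts are preserved). Checking containment: at z = 23.28 the cross-section extends beyond the z = 18.96 cross-section by about 4.50 mm².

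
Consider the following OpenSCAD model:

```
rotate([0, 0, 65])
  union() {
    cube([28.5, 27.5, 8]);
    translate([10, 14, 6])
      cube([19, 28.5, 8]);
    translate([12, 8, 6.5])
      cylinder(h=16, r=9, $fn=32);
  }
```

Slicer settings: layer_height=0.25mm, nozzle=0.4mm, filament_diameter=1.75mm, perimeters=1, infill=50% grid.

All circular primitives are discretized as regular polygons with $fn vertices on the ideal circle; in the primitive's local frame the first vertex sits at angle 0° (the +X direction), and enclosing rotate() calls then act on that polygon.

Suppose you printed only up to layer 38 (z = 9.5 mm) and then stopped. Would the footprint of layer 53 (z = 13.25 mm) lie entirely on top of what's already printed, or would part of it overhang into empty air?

entirely on top

Compare the two slices. At z = 9.5: the cube does not reach this height (z outside [0, 8]); the cube at (10, 14) is present — its section is the full 19×28.5 rectangle (area 541.50 mm²); the r=9 cylinder at (12, 8) gives a regular 32-gon of circumradius 9 (constant along its height) (area = (32/2)·9.000²·sin(360°/32) = 252.84 mm²); Merging all regions: the regions partially overlap — summed areas 794.34 mm² minus the doubly-counted overlap 19.52 mm² gives 774.81 mm² — area = 774.81 mm²; (rotated 65° about Z; rotation is an isometry so areas/perimeters/island counts are preserved). At z = 13.25: the cube does not reach this height (z outside [0, 8]); the 19×28.5 cube at (10, 14) contributes its full rectangle (area 541.50 mm²); the r=9 cylinder at (12, 8) contributes a regular 32-gon of circumradius 9 (area = (32/2)·9.000²·sin(360°/32) = 252.84 mm²); Merging all regions: the regions partially overlap — summed areas 794.34 mm² minus the doubly-counted overlap 19.52 mm² gives 774.81 mm² — area = 774.81 mm²; (rotated 65° about Z; rotation is an isometry so areas/perimeters/island counts are preserved). Checking containment: the cross-section at z = 13.25 is a subset of the cross-section at z = 9.5.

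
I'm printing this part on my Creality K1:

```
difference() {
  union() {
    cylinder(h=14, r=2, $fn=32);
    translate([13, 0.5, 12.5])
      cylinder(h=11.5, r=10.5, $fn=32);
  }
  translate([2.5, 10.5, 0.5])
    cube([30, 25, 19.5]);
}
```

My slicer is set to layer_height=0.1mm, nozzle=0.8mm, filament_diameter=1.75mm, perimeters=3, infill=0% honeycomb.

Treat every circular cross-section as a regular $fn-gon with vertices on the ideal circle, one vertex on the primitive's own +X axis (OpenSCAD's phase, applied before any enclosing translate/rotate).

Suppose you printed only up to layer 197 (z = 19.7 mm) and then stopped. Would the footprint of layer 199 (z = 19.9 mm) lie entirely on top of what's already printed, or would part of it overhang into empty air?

entirely on top

Compare the two slices. At z = 19.7: the cylinder does not reach this height (z outside [0, 14]); the r=10.5 cylinder at (13, 0.5) contributes a regular 32-gon of circumradius 10.5 (area = (32/2)·10.500²·sin(360°/32) = 344.14 mm²); Taking the union: only the r=10.5 cylinder at (13, 0.5) is present, so the union is just that shape — area = 344.14 mm²; the cube at (2.5, 10.5) is present — its section is the full 30×25 rectangle (area 750.00 mm²); After the difference (first − rest): starting from the result so far (344.14 mm²), the 30×25 cube at (2.5, 10.5) partially overlaps it — only the 1.93 mm² overlap (of its 750.00 mm²) is removed, clipping the outline — area = 342.21 mm². At z = 19.9: the cylinder does not reach this height (z outside [0, 14]); the r=10.5 cylinder at (13, 0.5) gives a regular 32-gon of circumradius 10.5 (constant along its height) (area = (32/2)·10.500²·sin(360°/32) = 344.14 mm²); Combining (union): only the r=10.5 cylinder at (13, 0.5) is present, so the union is just that shape — area = 344.14 mm²; the cube at (2.5, 10.5) is present — its section is the full 30×25 rectangle (area 750.00 mm²); After the difference (first − rest): starting from the result so far (344.14 mm²), the 30×25 cube at (2.5, 10.5) partially overlaps it — only the 1.93 mm² overlap (of its 750.00 mm²) is removed, clipping the outline — area = 342.21 mm². Checking containment: the cross-section at z = 19.9 is a subset of the cross-section at z = 19.7.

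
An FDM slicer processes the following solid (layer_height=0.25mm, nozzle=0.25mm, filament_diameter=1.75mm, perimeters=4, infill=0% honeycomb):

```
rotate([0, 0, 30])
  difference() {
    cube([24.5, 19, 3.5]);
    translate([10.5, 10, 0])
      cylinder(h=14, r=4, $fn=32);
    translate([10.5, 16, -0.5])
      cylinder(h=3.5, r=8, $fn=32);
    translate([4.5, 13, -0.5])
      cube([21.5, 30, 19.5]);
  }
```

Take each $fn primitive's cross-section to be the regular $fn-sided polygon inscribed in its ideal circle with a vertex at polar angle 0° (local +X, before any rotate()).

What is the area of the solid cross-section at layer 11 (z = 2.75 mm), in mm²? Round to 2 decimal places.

At z = 2.75 mm: the cube (footprint 24.5×19) is included at this height (area 465.50 mm²); the r=4 cylinder at (10.5, 10) gives a regular 32-gon of circumradius 4 (constant along its height) (area = (32/2)·4.000²·sin(360°/32) = 49.94 mm²); the cylinder at (10.5, 16): section is a regular 32-gon, circumradius r=8 (area = (32/2)·8.000²·sin(360°/32) = 199.77 mm²); the cube at (4.5, 13) is present — its section is the full 21.5×30 rectangle (area 645.00 mm²); Subtracting the remaining from the first: starting from the 24.5×19 cube (465.50 mm²), the r=4 cylinder at (10.5, 10) lies wholly inside it (removes its full 49.94 mm² and its 25.09 mm outline becomes a hole wall); the r=8 cylinder at (10.5, 16) partially overlaps it — only the 108.69 mm² overlap (of its 199.77 mm²) is removed, clipping the outline; the 21.5×30 cube at (4.5, 13) partially overlaps it — only the 37.31 mm² overlap (of its 645.00 mm²) is removed, clipping the outline — area = 269.56 mm²; (rotated 30° about Z; rotation is an isometry so areas/perimeters/island counts are preserved). Overall, the cross-section is a single solid region. Net area = 269.56 mm².

269.56 mm²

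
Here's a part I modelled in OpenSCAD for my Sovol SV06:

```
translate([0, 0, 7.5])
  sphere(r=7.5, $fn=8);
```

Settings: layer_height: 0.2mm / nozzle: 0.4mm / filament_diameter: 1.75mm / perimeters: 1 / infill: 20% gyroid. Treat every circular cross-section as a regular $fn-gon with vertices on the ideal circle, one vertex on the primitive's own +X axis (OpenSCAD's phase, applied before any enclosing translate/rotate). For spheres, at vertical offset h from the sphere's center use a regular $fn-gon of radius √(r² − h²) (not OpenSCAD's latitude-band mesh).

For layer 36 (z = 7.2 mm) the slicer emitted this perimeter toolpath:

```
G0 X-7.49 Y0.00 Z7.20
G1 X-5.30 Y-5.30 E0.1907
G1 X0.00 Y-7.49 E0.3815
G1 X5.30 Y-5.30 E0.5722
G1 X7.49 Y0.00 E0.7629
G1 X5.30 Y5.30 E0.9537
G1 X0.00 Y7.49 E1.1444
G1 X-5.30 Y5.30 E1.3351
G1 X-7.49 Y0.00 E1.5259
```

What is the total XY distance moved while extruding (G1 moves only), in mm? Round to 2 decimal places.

Sum the Euclidean lengths of each G1 segment: total = 45.88 mm.

45.88 mm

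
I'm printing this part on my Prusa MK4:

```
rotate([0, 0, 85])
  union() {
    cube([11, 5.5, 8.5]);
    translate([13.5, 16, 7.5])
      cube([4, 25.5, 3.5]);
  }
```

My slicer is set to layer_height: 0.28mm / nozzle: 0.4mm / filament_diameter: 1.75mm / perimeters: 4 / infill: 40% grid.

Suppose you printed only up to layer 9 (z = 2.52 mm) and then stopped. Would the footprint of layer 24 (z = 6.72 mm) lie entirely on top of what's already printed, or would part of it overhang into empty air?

entirely on top

Compare the two slices. At z = 2.52: the 11×5.5 cube contributes its full rectangle (area 60.50 mm²); the cube at (13.5, 16) is absent (z outside [7.5, 11]); Combining (union): only the 11×5.5 cube is present, so the union is just that shape — area = 60.50 mm²; (rotated 85° about Z; rotation is an isometry so areas/perimeters/island counts are preserved). At z = 6.72: the cube (footprint 11×5.5) is included at this height (area 60.50 mm²); the cube at (13.5, 16) is not intersected at this z (z outside [7.5, 11]); Taking the union: only the 11×5.5 cube is present, so the union is just that shape — area = 60.50 mm²; (rotated 85° about Z; rotation is an isometry so areas/perimeters/island counts are preserved). Checking containment: the cross-section at z = 6.72 is a subset of the cross-section at z = 2.52.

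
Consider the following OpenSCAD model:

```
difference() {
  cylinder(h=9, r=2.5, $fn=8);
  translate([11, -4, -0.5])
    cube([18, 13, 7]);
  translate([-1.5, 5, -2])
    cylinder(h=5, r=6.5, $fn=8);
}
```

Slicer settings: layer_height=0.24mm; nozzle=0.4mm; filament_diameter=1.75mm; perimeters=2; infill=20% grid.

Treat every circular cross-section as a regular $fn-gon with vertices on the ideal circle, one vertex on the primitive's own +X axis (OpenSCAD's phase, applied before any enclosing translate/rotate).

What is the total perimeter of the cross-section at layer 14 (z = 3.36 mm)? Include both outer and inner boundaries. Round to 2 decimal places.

At z = 3.36 mm: the r=2.5 cylinder contributes a regular 8-gon of circumradius 2.5 (perimeter = 2·8·2.500·sin(180°/8) = 15.31 mm); the 18×13 cube at (11, -4) contributes its full rectangle (perimeter 62.00 mm); the cylinder at (-1.5, 5) does not reach this height (z outside [-2, 3]); Taking the first minus the rest: starting from the r=2.5 cylinder, the 18×13 cube at (11, -4) misses the remaining region (no effect) — boundary = 15.31 mm. Overall, the cross-section is a single solid region. Total boundary length (outer) = 15.31 mm.

15.31 mm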